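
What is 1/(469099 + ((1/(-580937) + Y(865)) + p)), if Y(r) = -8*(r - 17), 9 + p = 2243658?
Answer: 580937/1571994608267 ≈ 3.6955e-7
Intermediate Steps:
p = 2243649 (p = -9 + 2243658 = 2243649)
Y(r) = 136 - 8*r (Y(r) = -8*(-17 + r) = 136 - 8*r)
1/(469099 + ((1/(-580937) + Y(865)) + p)) = 1/(469099 + ((1/(-580937) + (136 - 8*865)) + 2243649)) = 1/(469099 + ((-1/580937 + (136 - 6920)) + 2243649)) = 1/(469099 + ((-1/580937 - 6784) + 2243649)) = 1/(469099 + (-3941076609/580937 + 2243649)) = 1/(469099 + 1299477642504/580937) = 1/(1571994608267/580937) = 580937/1571994608267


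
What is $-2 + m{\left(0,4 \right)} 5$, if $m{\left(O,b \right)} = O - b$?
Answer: $-22$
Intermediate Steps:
$-2 + m{\left(0,4 \right)} 5 = -2 + \left(0 - 4\right) 5 = -2 - 20 = -22$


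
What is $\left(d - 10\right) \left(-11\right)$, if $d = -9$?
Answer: $209$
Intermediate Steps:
$\left(d - 10\right) \left(-11\right) = \left(-9 - 10\right) \left(-11\right) = \left(-19\right) \left(-11\right) = 209$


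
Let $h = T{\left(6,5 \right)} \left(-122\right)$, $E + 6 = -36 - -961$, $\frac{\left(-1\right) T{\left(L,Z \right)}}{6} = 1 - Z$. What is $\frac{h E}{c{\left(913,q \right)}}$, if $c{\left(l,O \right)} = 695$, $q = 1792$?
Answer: $- \frac{2690832}{695} \approx -3871.7$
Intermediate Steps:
$T{\left(L,Z \right)} = -6 + 6 Z$ ($T{\left(L,Z \right)} = - 6 \left(1 - Z\right) = -6 + 6 Z$)
$E = 919$ ($E = -6 - -925 = -6 + \left(-36 + 961\right) = -6 + 925 = 919$)
$h = -2928$ ($h = \left(-6 + 6 \cdot 5\right) \left(-122\right) = \left(-6 + 30\right) \left(-122\right) = 24 \left(-122\right) = -2928$)
$\frac{h E}{c{\left(913,q \right)}} = \frac{\left(-2928\right) 919}{695} = \left(-2690832\right) \frac{1}{695} = - \frac{2690832}{695}$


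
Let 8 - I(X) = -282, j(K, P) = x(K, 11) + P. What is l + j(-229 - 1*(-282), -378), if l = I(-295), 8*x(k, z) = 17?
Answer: -687/8 ≈ -85.875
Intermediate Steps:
x(k, z) = 17/8 (x(k, z) = (⅛)*17 = 17/8)
j(K, P) = 17/8 + P
I(X) = 290 (I(X) = 8 - 1*(-282) = 8 + 282 = 290)
l = 290
l + j(-229 - 1*(-282), -378) = 290 + (17/8 - 378) = 290 - 3007/8 = -687/8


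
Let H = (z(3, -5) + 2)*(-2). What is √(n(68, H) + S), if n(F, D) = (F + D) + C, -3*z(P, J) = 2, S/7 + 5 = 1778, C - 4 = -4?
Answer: √112287/3 ≈ 111.70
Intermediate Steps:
C = 0 (C = 4 - 4 = 0)
S = 12411 (S = -35 + 7*1778 = -35 + 12446 = 12411)
z(P, J) = -⅔ (z(P, J) = -⅓*2 = -⅔)
H = -8/3 (H = (-⅔ + 2)*(-2) = (4/3)*(-2) = -8/3 ≈ -2.6667)
n(F, D) = D + F (n(F, D) = (F + D) + 0 = (D + F) + 0 = D + F)
√(n(68, H) + S) = √((-8/3 + 68) + 12411) = √(196/3 + 12411) = √(37429/3) = √112287/3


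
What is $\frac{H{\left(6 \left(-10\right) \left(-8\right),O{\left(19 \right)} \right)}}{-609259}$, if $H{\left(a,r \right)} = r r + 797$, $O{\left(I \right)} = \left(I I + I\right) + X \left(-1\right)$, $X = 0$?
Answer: $- \frac{145197}{609259} \approx -0.23832$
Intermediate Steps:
$O{\left(I \right)} = I + I^{2}$ ($O{\left(I \right)} = \left(I I + I\right) + 0 \left(-1\right) = \left(I^{2} + I\right) + 0 = \left(I + I^{2}\right) + 0 = I + I^{2}$)
$H{\left(a,r \right)} = 797 + r^{2}$ ($H{\left(a,r \right)} = r^{2} + 797 = 797 + r^{2}$)
$\frac{H{\left(6 \left(-10\right) \left(-8\right),O{\left(19 \right)} \right)}}{-609259} = \frac{797 + \left(19 \left(1 + 19\right)\right)^{2}}{-609259} = \left(797 + \left(19 \cdot 20\right)^{2}\right) \left(- \frac{1}{609259}\right) = \left(797 + 380^{2}\right) \left(- \frac{1}{609259}\right) = \left(797 + 144400\right) \left(- \frac{1}{609259}\right) = 145197 \left(- \frac{1}{609259}\right) = - \frac{145197}{609259}$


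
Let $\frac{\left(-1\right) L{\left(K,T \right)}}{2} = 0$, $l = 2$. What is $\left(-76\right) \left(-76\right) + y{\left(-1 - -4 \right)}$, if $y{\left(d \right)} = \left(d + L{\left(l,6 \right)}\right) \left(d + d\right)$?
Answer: $5794$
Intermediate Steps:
$L{\left(K,T \right)} = 0$ ($L{\left(K,T \right)} = \left(-2\right) 0 = 0$)
$y{\left(d \right)} = 2 d^{2}$ ($y{\left(d \right)} = \left(d + 0\right) \left(d + d\right) = d 2 d = 2 d^{2}$)
$\left(-76\right) \left(-76\right) + y{\left(-1 - -4 \right)} = \left(-76\right) \left(-76\right) + 2 \left(-1 - -4\right)^{2} = 5776 + 2 \left(-1 + 4\right)^{2} = 5776 + 2 \cdot 3^{2} = 5776 + 2 \cdot 9 = 5776 + 18 = 5794$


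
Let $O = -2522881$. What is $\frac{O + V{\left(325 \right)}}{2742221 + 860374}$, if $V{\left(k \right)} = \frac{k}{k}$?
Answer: $- \frac{168192}{240173} \approx -0.7003$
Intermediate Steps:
$V{\left(k \right)} = 1$
$\frac{O + V{\left(325 \right)}}{2742221 + 860374} = \frac{-2522881 + 1}{2742221 + 860374} = - \frac{2522880}{3602595} = \left(-2522880\right) \frac{1}{3602595} = - \frac{168192}{240173}$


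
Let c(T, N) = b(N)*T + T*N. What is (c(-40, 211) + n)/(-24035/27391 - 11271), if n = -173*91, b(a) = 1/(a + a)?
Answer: 139766220503/65145827156 ≈ 2.1454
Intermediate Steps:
b(a) = 1/(2*a)
c(T, N) = N*T + T/(2*N) (c(T, N) = (1/(2*N))*T + T*N = T/(2*N) + N*T = N*T + T/(2*N))
n = -15743
(c(-40, 211) + n)/(-24035/27391 - 11271) = ((211*(-40) + (½)*(-40)/211) - 15743)/(-24035/27391 - 11271) = ((-8440 + (½)*(-40)*(1/211)) - 15743)/(-24035*1/27391 - 11271) = ((-8440 - 20/211) - 15743)/(-24035/27391 - 11271) = (-1780860/211 - 15743)/(-308747996/27391) = -5102633/211*(-27391/308747996) = 139766220503/65145827156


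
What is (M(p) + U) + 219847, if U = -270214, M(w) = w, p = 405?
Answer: -49962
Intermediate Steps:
(M(p) + U) + 219847 = (405 - 270214) + 219847 = -269809 + 219847 = -49962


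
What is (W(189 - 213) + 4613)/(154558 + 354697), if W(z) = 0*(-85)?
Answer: 4613/509255 ≈ 0.0090583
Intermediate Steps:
W(z) = 0
(W(189 - 213) + 4613)/(154558 + 354697) = (0 + 4613)/(154558 + 354697) = 4613/509255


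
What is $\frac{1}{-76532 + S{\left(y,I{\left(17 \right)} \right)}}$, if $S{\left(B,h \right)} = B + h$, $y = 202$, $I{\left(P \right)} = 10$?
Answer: $- \frac{1}{76320} \approx -1.3103 \cdot 10^{-5}$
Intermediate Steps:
$\frac{1}{-76532 + S{\left(y,I{\left(17 \right)} \right)}} = \frac{1}{-76532 + \left(202 + 10\right)} = \frac{1}{-76532 + 212} = \frac{1}{-76320} = - \frac{1}{76320}$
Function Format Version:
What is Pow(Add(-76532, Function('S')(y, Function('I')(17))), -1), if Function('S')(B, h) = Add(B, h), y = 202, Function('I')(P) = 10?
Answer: Rational(-1, 76320) ≈ -1.3103e-5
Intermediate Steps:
Pow(Add(-76532, Function('S')(y, Function('I')(17))), -1) = Pow(Add(-76532, Add(202, 10)), -1) = Pow(Add(-76532, 212), -1) = Pow(-76320, -1) = Rational(-1, 76320)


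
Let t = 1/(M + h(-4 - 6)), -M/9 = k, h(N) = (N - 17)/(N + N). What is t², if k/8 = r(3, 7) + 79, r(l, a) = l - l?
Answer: 400/12935195289 ≈ 3.0923e-8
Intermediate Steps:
h(N) = (-17 + N)/(2*N) (h(N) = (-17 + N)/((2*N)) = (-17 + N)*(1/(2*N)) = (-17 + N)/(2*N))
r(l, a) = 0
k = 632 (k = 8*(0 + 79) = 8*79 = 632)
M = -5688 (M = -9*632 = -5688)
t = -20/113733 (t = 1/(-5688 + (-17 + (-4 - 6))/(2*(-4 - 6))) = 1/(-5688 + (½)*(-17 - 10)/(-10)) = 1/(-5688 + (½)*(-⅒)*(-27)) = 1/(-5688 + 27/20) = 1/(-113733/20) = -20/113733 ≈ -0.00017585)
t² = (-20/113733)² = 400/12935195289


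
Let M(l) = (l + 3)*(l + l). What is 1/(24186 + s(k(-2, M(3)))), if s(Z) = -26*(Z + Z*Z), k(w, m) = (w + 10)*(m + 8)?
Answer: -1/3206470 ≈ -3.1187e-7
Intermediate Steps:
M(l) = 2*l*(3 + l) (M(l) = (3 + l)*(2*l) = 2*l*(3 + l))
k(w, m) = (8 + m)*(10 + w) (k(w, m) = (10 + w)*(8 + m) = (8 + m)*(10 + w))
s(Z) = -26*Z - 26*Z² (s(Z) = -26*(Z + Z²) = -26*Z - 26*Z²)
1/(24186 + s(k(-2, M(3)))) = 1/(24186 - 26*(80 + 8*(-2) + 10*(2*3*(3 + 3)) + (2*3*(3 + 3))*(-2))*(1 + (80 + 8*(-2) + 10*(2*3*(3 + 3)) + (2*3*(3 + 3))*(-2)))) = 1/(24186 - 26*(80 - 16 + 10*(2*3*6) + (2*3*6)*(-2))*(1 + (80 - 16 + 10*(2*3*6) + (2*3*6)*(-2)))) = 1/(24186 - 26*(80 - 16 + 10*36 + 36*(-2))*(1 + (80 - 16 + 10*36 + 36*(-2)))) = 1/(24186 - 26*(80 - 16 + 360 - 72)*(1 + (80 - 16 + 360 - 72))) = 1/(24186 - 26*352*(1 + 352)) = 1/(24186 - 26*352*353) = 1/(24186 - 3230656) = 1/(-3206470) = -1/3206470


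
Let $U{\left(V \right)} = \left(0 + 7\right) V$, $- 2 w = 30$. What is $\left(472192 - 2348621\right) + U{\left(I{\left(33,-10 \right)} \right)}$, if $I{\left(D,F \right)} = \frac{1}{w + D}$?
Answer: $- \frac{33775715}{18} \approx -1.8764 \cdot 10^{6}$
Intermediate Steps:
$w = -15$ ($w = \left(- \frac{1}{2}\right) 30 = -15$)
$I{\left(D,F \right)} = \frac{1}{-15 + D}$
$U{\left(V \right)} = 7 V$
$\left(472192 - 2348621\right) + U{\left(I{\left(33,-10 \right)} \right)} = \left(472192 - 2348621\right) + \frac{7}{-15 + 33} = -1876429 + \frac{7}{18} = - \frac{33775715}{18}$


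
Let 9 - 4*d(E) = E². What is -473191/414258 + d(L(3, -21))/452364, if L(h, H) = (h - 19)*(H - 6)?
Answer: -14144318951/11357297328 ≈ -1.2454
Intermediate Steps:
L(h, H) = (-19 + h)*(-6 + H)
d(E) = 9/4 - E²/4
-473191/414258 + d(L(3, -21))/452364 = -473191/414258 + (9/4 - (114 - 19*(-21) - 6*3 - 21*3)²/4)/452364 = -473191*1/414258 + (9/4 - (114 + 399 - 18 - 63)²/4)*(1/452364) = -473191/414258 + (9/4 - ¼*432²)*(1/452364) = -473191/414258 + (9/4 - ¼*186624)*(1/452364) = -473191/414258 + (9/4 - 46656)*(1/452364) = -473191/414258 - 186615/4*1/452364 = -473191/414258 - 5655/54832 = -14144318951/11357297328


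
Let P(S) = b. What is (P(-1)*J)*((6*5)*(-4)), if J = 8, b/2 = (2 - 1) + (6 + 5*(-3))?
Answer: 15360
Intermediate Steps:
b = -16 (b = 2*((2 - 1) + (6 + 5*(-3))) = 2*(1 + (6 - 15)) = 2*(1 - 9) = 2*(-8) = -16)
P(S) = -16
(P(-1)*J)*((6*5)*(-4)) = (-16*8)*((6*5)*(-4)) = -3840*(-4) = -128*(-120) = 15360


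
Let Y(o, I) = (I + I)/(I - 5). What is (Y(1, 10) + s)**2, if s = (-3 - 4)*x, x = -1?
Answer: 121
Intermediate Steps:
Y(o, I) = 2*I/(-5 + I) (Y(o, I) = (2*I)/(-5 + I) = 2*I/(-5 + I))
s = 7 (s = (-3 - 4)*(-1) = -7*(-1) = 7)
(Y(1, 10) + s)**2 = (2*10/(-5 + 10) + 7)**2 = (2*10/5 + 7)**2 = (2*10*(1/5) + 7)**2 = (4 + 7)**2 = 11**2 = 121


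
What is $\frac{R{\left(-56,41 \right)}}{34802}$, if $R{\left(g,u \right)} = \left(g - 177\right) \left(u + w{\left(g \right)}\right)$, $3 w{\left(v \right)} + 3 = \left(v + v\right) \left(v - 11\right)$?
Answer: $- \frac{888196}{52203} \approx -17.014$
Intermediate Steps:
$w{\left(v \right)} = -1 + \frac{2 v \left(-11 + v\right)}{3}$ ($w{\left(v \right)} = -1 + \frac{\left(v + v\right) \left(v - 11\right)}{3} = -1 + \frac{2 v \left(-11 + v\right)}{3}$)
$R{\left(g,u \right)} = \left(-177 + g\right) \left(-1 + u - \frac{22 g}{3} + \frac{2 g^{2}}{3}\right)$ ($R{\left(g,u \right)} = \left(g - 177\right) \left(u - \left(1 - \frac{2 g^{2}}{3} + \frac{22 g}{3}\right)\right) = \left(-177 + g\right) \left(-1 + u - \frac{22 g}{3} + \frac{2 g^{2}}{3}\right)$)
$\frac{R{\left(-56,41 \right)}}{34802} = \frac{177 - 7257 + 1297 \left(-56\right) - \frac{376 \left(-56\right)^{2}}{3} + \frac{2 \left(-56\right)^{3}}{3} - 2296}{34802} = \left(177 - 7257 - 72632 - \frac{1179136}{3} + \frac{2}{3} \left(-175616\right) - 2296\right) \frac{1}{34802} = \left(177 - 7257 - 72632 - \frac{1179136}{3} - \frac{351232}{3} - 2296\right) \frac{1}{34802} = \left(- \frac{1776392}{3}\right) \frac{1}{34802} = - \frac{888196}{52203}$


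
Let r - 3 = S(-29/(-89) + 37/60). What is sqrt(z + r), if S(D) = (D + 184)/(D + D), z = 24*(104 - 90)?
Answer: sqrt(44290067822)/10066 ≈ 20.907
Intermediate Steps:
z = 336 (z = 24*14 = 336)
S(D) = (184 + D)/(2*D) (S(D) = (184 + D)/((2*D)) = (184 + D)*(1/(2*D)) = (184 + D)/(2*D))
r = 1017791/10066 (r = 3 + (184 + (-29/(-89) + 37/60))/(2*(-29/(-89) + 37/60)) = 3 + (184 + (-29*(-1/89) + 37*(1/60)))/(2*(-29*(-1/89) + 37*(1/60))) = 3 + (184 + (29/89 + 37/60))/(2*(29/89 + 37/60)) = 3 + (184 + 5033/5340)/(2*(5033/5340)) = 3 + (1/2)*(5340/5033)*(987593/5340) = 3 + 987593/10066 = 1017791/10066 ≈ 101.11)
sqrt(z + r) = sqrt(336 + 1017791/10066) = sqrt(4399967/10066) = sqrt(44290067822)/10066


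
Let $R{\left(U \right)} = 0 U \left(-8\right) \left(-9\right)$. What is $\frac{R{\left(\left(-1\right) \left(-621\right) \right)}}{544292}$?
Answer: $0$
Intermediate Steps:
$R{\left(U \right)} = 0$ ($R{\left(U \right)} = 0 \left(-8\right) \left(-9\right) = 0 \left(-9\right) = 0$)
$\frac{R{\left(\left(-1\right) \left(-621\right) \right)}}{544292} = \frac{0}{544292} = 0 \cdot \frac{1}{544292} = 0$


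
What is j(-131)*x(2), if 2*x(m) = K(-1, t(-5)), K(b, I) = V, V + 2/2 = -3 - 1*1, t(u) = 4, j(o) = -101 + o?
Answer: 580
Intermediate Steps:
V = -5 (V = -1 + (-3 - 1*1) = -1 + (-3 - 1) = -1 - 4 = -5)
K(b, I) = -5
x(m) = -5/2 (x(m) = (½)*(-5) = -5/2)
j(-131)*x(2) = (-101 - 131)*(-5/2) = -232*(-5/2) = 580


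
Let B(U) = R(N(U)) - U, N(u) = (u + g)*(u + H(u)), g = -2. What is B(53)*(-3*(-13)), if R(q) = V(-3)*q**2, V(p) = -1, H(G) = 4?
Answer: -329577378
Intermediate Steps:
N(u) = (-2 + u)*(4 + u) (N(u) = (u - 2)*(u + 4) = (-2 + u)*(4 + u))
R(q) = -q**2
B(U) = -U - (-8 + U**2 + 2*U)**2 (B(U) = -(-8 + U**2 + 2*U)**2 - U = -U - (-8 + U**2 + 2*U)**2)
B(53)*(-3*(-13)) = (-1*53 - (-8 + 53**2 + 2*53)**2)*(-3*(-13)) = (-53 - (-8 + 2809 + 106)**2)*39 = (-53 - 1*2907**2)*39 = (-53 - 1*8450649)*39 = (-53 - 8450649)*39 = -8450702*39 = -329577378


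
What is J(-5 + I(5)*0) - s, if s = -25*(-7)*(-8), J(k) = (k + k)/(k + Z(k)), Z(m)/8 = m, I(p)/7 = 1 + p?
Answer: 12602/9 ≈ 1400.2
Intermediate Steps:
I(p) = 7 + 7*p (I(p) = 7*(1 + p) = 7 + 7*p)
Z(m) = 8*m
J(k) = 2/9 (J(k) = (k + k)/(k + 8*k) = (2*k)/((9*k)) = (2*k)*(1/(9*k)) = 2/9)
s = -1400 (s = 175*(-8) = -1400)
J(-5 + I(5)*0) - s = 2/9 - 1*(-1400) = 2/9 + 1400 = 12602/9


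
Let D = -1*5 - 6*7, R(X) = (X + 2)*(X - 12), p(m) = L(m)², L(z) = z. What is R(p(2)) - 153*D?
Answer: 7143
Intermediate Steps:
p(m) = m²
R(X) = (-12 + X)*(2 + X) (R(X) = (2 + X)*(-12 + X) = (-12 + X)*(2 + X))
D = -47 (D = -5 - 42 = -47)
R(p(2)) - 153*D = (-24 + (2²)² - 10*2²) - 153*(-47) = (-24 + 4² - 10*4) + 7191 = (-24 + 16 - 40) + 7191 = -48 + 7191 = 7143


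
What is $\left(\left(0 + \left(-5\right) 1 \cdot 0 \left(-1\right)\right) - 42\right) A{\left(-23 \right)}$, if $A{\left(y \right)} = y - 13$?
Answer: $1512$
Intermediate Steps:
$A{\left(y \right)} = -13 + y$
$\left(\left(0 + \left(-5\right) 1 \cdot 0 \left(-1\right)\right) - 42\right) A{\left(-23 \right)} = \left(\left(0 + \left(-5\right) 1 \cdot 0 \left(-1\right)\right) - 42\right) \left(-13 - 23\right) = \left(\left(0 + \left(-5\right) 0 \left(-1\right)\right) - 42\right) \left(-36\right) = \left(\left(0 + 0 \left(-1\right)\right) - 42\right) \left(-36\right) = \left(\left(0 + 0\right) - 42\right) \left(-36\right) = \left(0 - 42\right) \left(-36\right) = \left(-42\right) \left(-36\right) = 1512$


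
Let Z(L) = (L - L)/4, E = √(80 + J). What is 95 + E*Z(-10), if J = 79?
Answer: 95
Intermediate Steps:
E = √159 (E = √(80 + 79) = √159 ≈ 12.610)
Z(L) = 0 (Z(L) = 0*(¼) = 0)
95 + E*Z(-10) = 95 + √159*0 = 95 + 0 = 95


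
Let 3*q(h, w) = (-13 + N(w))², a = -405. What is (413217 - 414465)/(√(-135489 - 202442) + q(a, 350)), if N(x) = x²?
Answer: -1560318777576/6252554568479556665 + 312*I*√337931/6252554568479556665 ≈ -2.4955e-7 + 2.9008e-14*I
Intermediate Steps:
q(h, w) = (-13 + w²)²/3
(413217 - 414465)/(√(-135489 - 202442) + q(a, 350)) = (413217 - 414465)/(√(-135489 - 202442) + (-13 + 350²)²/3) = -1248/(√(-337931) + (-13 + 122500)²/3) = -1248/(I*√337931 + (⅓)*122487²) = -1248/(I*√337931 + (⅓)*15003065169) = -1248/(I*√337931 + 5001021723) = -1248/(5001021723 + I*√337931)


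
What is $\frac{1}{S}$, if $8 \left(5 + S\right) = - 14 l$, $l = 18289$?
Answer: $- \frac{4}{128043} \approx -3.124 \cdot 10^{-5}$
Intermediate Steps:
$S = - \frac{128043}{4}$ ($S = -5 + \frac{\left(-14\right) 18289}{8} = -5 + \frac{1}{8} \left(-256046\right) = -5 - \frac{128023}{4} = - \frac{128043}{4} \approx -32011.0$)
$\frac{1}{S} = \frac{1}{- \frac{128043}{4}} = - \frac{4}{128043}$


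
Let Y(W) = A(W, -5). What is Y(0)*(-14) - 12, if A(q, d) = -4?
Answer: 44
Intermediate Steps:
Y(W) = -4
Y(0)*(-14) - 12 = -4*(-14) - 12 = 56 - 12 = 44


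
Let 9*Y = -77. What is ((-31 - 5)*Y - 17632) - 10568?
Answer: -27892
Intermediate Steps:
Y = -77/9 (Y = (⅑)*(-77) = -77/9 ≈ -8.5556)
((-31 - 5)*Y - 17632) - 10568 = ((-31 - 5)*(-77/9) - 17632) - 10568 = (-36*(-77/9) - 17632) - 10568 = (308 - 17632) - 10568 = -17324 - 10568 = -27892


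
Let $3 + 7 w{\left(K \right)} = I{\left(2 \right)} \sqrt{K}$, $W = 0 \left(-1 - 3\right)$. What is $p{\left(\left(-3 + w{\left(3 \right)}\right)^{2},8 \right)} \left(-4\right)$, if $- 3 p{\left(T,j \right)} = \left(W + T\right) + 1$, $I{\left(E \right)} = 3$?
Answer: $\frac{2608}{147} - \frac{192 \sqrt{3}}{49} \approx 10.955$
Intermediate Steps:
$W = 0$ ($W = 0 \left(-4\right) = 0$)
$w{\left(K \right)} = - \frac{3}{7} + \frac{3 \sqrt{K}}{7}$
$p{\left(T,j \right)} = - \frac{1}{3} - \frac{T}{3}$ ($p{\left(T,j \right)} = - \frac{\left(0 + T\right) + 1}{3} = - \frac{T + 1}{3} = - \frac{1 + T}{3} = - \frac{1}{3} - \frac{T}{3}$)
$p{\left(\left(-3 + w{\left(3 \right)}\right)^{2},8 \right)} \left(-4\right) = \left(- \frac{1}{3} - \frac{\left(-3 - \left(\frac{3}{7} - \frac{3 \sqrt{3}}{7}\right)\right)^{2}}{3}\right) \left(-4\right) = \left(- \frac{1}{3} - \frac{\left(- \frac{24}{7} + \frac{3 \sqrt{3}}{7}\right)^{2}}{3}\right) \left(-4\right) = \frac{4}{3} + \frac{4 \left(- \frac{24}{7} + \frac{3 \sqrt{3}}{7}\right)^{2}}{3}$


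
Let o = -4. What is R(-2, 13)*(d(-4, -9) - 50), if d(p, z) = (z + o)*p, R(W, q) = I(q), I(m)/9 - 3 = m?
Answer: 288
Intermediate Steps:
I(m) = 27 + 9*m
R(W, q) = 27 + 9*q
d(p, z) = p*(-4 + z) (d(p, z) = (z - 4)*p = (-4 + z)*p = p*(-4 + z))
R(-2, 13)*(d(-4, -9) - 50) = (27 + 9*13)*(-4*(-4 - 9) - 50) = (27 + 117)*(-4*(-13) - 50) = 144*(52 - 50) = 144*2 = 288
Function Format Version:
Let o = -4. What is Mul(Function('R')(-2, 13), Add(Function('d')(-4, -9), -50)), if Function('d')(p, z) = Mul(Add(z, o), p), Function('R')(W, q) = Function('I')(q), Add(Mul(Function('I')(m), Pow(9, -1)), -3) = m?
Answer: 288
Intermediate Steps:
Function('I')(m) = Add(27, Mul(9, m))
Function('R')(W, q) = Add(27, Mul(9, q))
Function('d')(p, z) = Mul(p, Add(-4, z)) (Function('d')(p, z) = Mul(Add(z, -4), p) = Mul(Add(-4, z), p) = Mul(p, Add(-4, z)))
Mul(Function('R')(-2, 13), Add(Function('d')(-4, -9), -50)) = Mul(Add(27, Mul(9, 13)), Add(Mul(-4, Add(-4, -9)), -50)) = Mul(Add(27, 117), Add(Mul(-4, -13), -50)) = Mul(144, Add(52, -50)) = Mul(144, 2) = 288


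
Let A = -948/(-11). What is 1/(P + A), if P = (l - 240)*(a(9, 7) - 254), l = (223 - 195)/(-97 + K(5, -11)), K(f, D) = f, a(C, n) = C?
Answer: 253/14917069 ≈ 1.6960e-5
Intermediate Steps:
A = 948/11 (A = -948*(-1/11) = 948/11 ≈ 86.182)
l = -7/23 (l = (223 - 195)/(-97 + 5) = 28/(-92) = 28*(-1/92) = -7/23 ≈ -0.30435)
P = 1354115/23 (P = (-7/23 - 240)*(9 - 254) = -5527/23*(-245) = 1354115/23 ≈ 58875.)
1/(P + A) = 1/(1354115/23 + 948/11) = 1/(14917069/253) = 253/14917069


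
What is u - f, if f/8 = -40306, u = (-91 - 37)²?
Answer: 338832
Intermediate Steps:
u = 16384 (u = (-128)² = 16384)
f = -322448 (f = 8*(-40306) = -322448)
u - f = 16384 - 1*(-322448) = 16384 + 322448 = 338832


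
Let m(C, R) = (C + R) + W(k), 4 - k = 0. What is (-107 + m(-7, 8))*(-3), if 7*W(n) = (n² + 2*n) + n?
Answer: 306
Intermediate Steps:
k = 4 (k = 4 - 1*0 = 4 + 0 = 4)
W(n) = n²/7 + 3*n/7 (W(n) = ((n² + 2*n) + n)/7 = (n² + 3*n)/7 = n²/7 + 3*n/7)
m(C, R) = 4 + C + R (m(C, R) = (C + R) + (⅐)*4*(3 + 4) = (C + R) + (⅐)*4*7 = (C + R) + 4 = 4 + C + R)
(-107 + m(-7, 8))*(-3) = (-107 + (4 - 7 + 8))*(-3) = (-107 + 5)*(-3) = -102*(-3) = 306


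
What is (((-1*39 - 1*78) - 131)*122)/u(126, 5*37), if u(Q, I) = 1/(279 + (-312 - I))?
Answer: 6595808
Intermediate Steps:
u(Q, I) = 1/(-33 - I)
(((-1*39 - 1*78) - 131)*122)/u(126, 5*37) = (((-1*39 - 1*78) - 131)*122)/((-1/(33 + 5*37))) = (((-39 - 78) - 131)*122)/((-1/(33 + 185))) = ((-117 - 131)*122)/((-1/218)) = (-248*122)/((-1*1/218)) = -30256/(-1/218) = -30256*(-218) = 6595808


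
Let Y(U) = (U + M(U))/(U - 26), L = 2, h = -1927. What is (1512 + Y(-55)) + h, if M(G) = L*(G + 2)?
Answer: -33454/81 ≈ -413.01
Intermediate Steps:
M(G) = 4 + 2*G (M(G) = 2*(G + 2) = 2*(2 + G) = 4 + 2*G)
Y(U) = (4 + 3*U)/(-26 + U) (Y(U) = (U + (4 + 2*U))/(U - 26) = (4 + 3*U)/(-26 + U))
(1512 + Y(-55)) + h = (1512 + (4 + 3*(-55))/(-26 - 55)) - 1927 = (1512 + (4 - 165)/(-81)) - 1927 = (1512 - 1/81*(-161)) - 1927 = (1512 + 161/81) - 1927 = 122633/81 - 1927 = -33454/81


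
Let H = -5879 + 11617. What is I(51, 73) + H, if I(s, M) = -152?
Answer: 5586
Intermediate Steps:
H = 5738
I(51, 73) + H = -152 + 5738 = 5586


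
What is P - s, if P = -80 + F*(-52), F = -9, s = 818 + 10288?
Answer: -10718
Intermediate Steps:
s = 11106
P = 388 (P = -80 - 9*(-52) = -80 + 468 = 388)
P - s = 388 - 1*11106 = 388 - 11106 = -10718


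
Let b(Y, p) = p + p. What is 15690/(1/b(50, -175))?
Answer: -5491500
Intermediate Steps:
b(Y, p) = 2*p
15690/(1/b(50, -175)) = 15690/(1/(2*(-175))) = 15690/(1/(-350)) = 15690/(-1/350) = 15690*(-350) = -5491500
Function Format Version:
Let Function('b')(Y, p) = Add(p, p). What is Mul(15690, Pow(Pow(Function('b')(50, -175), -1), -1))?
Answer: -5491500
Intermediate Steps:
Function('b')(Y, p) = Mul(2, p)
Mul(15690, Pow(Pow(Function('b')(50, -175), -1), -1)) = Mul(15690, Pow(Pow(Mul(2, -175), -1), -1)) = Mul(15690, Pow(Pow(-350, -1), -1)) = Mul(15690, Pow(Rational(-1, 350), -1)) = Mul(15690, -350) = -5491500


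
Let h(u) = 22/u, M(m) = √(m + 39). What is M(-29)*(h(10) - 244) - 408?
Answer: -408 - 1209*√10/5 ≈ -1172.6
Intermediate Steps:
M(m) = √(39 + m)
M(-29)*(h(10) - 244) - 408 = √(39 - 29)*(22/10 - 244) - 408 = √10*(22*(⅒) - 244) - 408 = √10*(11/5 - 244) - 408 = √10*(-1209/5) - 408 = -1209*√10/5 - 408 = -408 - 1209*√10/5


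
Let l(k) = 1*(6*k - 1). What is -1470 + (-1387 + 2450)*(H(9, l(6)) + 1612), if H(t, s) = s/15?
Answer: 5143699/3 ≈ 1.7146e+6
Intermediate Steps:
l(k) = -1 + 6*k (l(k) = 1*(-1 + 6*k) = -1 + 6*k)
H(t, s) = s/15 (H(t, s) = s*(1/15) = s/15)
-1470 + (-1387 + 2450)*(H(9, l(6)) + 1612) = -1470 + (-1387 + 2450)*((-1 + 6*6)/15 + 1612) = -1470 + 1063*((-1 + 36)/15 + 1612) = -1470 + 1063*((1/15)*35 + 1612) = -1470 + 1063*(7/3 + 1612) = -1470 + 1063*(4843/3) = -1470 + 5148109/3 = 5143699/3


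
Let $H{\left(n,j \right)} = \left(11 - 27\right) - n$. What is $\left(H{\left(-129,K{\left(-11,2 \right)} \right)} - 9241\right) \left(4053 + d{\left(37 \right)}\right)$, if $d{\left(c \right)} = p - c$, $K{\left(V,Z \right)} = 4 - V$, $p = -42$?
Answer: $-36274672$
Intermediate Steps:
$H{\left(n,j \right)} = -16 - n$ ($H{\left(n,j \right)} = \left(11 - 27\right) - n = -16 - n$)
$d{\left(c \right)} = -42 - c$
$\left(H{\left(-129,K{\left(-11,2 \right)} \right)} - 9241\right) \left(4053 + d{\left(37 \right)}\right) = \left(\left(-16 - -129\right) - 9241\right) \left(4053 - 79\right) = \left(\left(-16 + 129\right) - 9241\right) \left(4053 - 79\right) = \left(113 - 9241\right) \left(4053 - 79\right) = \left(-9128\right) 3974 = -36274672$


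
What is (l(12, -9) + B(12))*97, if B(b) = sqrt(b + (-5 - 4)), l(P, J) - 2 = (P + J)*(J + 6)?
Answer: -679 + 97*sqrt(3) ≈ -510.99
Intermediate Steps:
l(P, J) = 2 + (6 + J)*(J + P) (l(P, J) = 2 + (P + J)*(J + 6) = 2 + (J + P)*(6 + J) = 2 + (6 + J)*(J + P))
B(b) = sqrt(-9 + b) (B(b) = sqrt(b - 9) = sqrt(-9 + b))
(l(12, -9) + B(12))*97 = ((2 + (-9)**2 + 6*(-9) + 6*12 - 9*12) + sqrt(-9 + 12))*97 = ((2 + 81 - 54 + 72 - 108) + sqrt(3))*97 = (-7 + sqrt(3))*97 = -679 + 97*sqrt(3)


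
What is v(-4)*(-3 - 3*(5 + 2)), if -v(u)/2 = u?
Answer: -192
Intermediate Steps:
v(u) = -2*u
v(-4)*(-3 - 3*(5 + 2)) = (-2*(-4))*(-3 - 3*(5 + 2)) = 8*(-3 - 3*7) = 8*(-3 - 21) = 8*(-24) = -192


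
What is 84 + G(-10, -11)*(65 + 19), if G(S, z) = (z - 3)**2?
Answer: 16548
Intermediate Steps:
G(S, z) = (-3 + z)**2
84 + G(-10, -11)*(65 + 19) = 84 + (-3 - 11)**2*(65 + 19) = 84 + (-14)**2*84 = 84 + 196*84 = 84 + 16464 = 16548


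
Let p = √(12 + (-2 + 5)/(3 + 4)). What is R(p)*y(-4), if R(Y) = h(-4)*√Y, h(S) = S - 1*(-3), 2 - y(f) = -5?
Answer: -7^(¾)*87^(¼) ≈ -13.143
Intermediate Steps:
y(f) = 7 (y(f) = 2 - 1*(-5) = 2 + 5 = 7)
p = √609/7 (p = √(12 + 3/7) = √(87/7) = √609/7 ≈ 3.5254)
h(S) = 3 + S (h(S) = S + 3 = 3 + S)
R(Y) = -√Y (R(Y) = (3 - 4)*√Y = -√Y)
R(p)*y(-4) = -√(√609/7)*7 = -7^(¾)*87^(¼)/7*7 = -7^(¾)*87^(¼)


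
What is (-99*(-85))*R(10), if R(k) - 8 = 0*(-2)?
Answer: 67320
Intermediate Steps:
R(k) = 8 (R(k) = 8 + 0*(-2) = 8 + 0 = 8)
(-99*(-85))*R(10) = -99*(-85)*8 = 8415*8 = 67320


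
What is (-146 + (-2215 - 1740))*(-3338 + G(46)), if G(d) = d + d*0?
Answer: 13500492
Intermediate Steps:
G(d) = d (G(d) = d + 0 = d)
(-146 + (-2215 - 1740))*(-3338 + G(46)) = (-146 + (-2215 - 1740))*(-3338 + 46) = (-146 - 3955)*(-3292) = -4101*(-3292) = 13500492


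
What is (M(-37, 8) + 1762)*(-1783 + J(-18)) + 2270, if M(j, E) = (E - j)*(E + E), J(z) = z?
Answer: -4467812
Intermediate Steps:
M(j, E) = 2*E*(E - j) (M(j, E) = (E - j)*(2*E) = 2*E*(E - j))
(M(-37, 8) + 1762)*(-1783 + J(-18)) + 2270 = (2*8*(8 - 1*(-37)) + 1762)*(-1783 - 18) + 2270 = (2*8*(8 + 37) + 1762)*(-1801) + 2270 = (2*8*45 + 1762)*(-1801) + 2270 = (720 + 1762)*(-1801) + 2270 = 2482*(-1801) + 2270 = -4470082 + 2270 = -4467812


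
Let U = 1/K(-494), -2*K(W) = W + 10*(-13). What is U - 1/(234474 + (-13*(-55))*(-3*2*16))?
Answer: 27587/8623368 ≈ 0.0031991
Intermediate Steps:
K(W) = 65 - W/2 (K(W) = -(W + 10*(-13))/2 = -(W - 130)/2 = -(-130 + W)/2 = 65 - W/2)
U = 1/312 (U = 1/(65 - ½*(-494)) = 1/(65 + 247) = 1/312 ≈ 0.0032051)
U - 1/(234474 + (-13*(-55))*(-3*2*16)) = 1/312 - 1/(234474 + (-13*(-55))*(-3*2*16)) = 1/312 - 1/(234474 + 715*(-6*16)) = 1/312 - 1/(234474 + 715*(-96)) = 1/312 - 1/(234474 - 68640) = 1/312 - 1/165834 = 27587/8623368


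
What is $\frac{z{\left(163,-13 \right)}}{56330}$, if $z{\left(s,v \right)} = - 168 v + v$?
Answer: $\frac{2171}{56330} \approx 0.038541$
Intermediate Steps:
$z{\left(s,v \right)} = - 167 v$
$\frac{z{\left(163,-13 \right)}}{56330} = \frac{\left(-167\right) \left(-13\right)}{56330} = 2171 \cdot \frac{1}{56330} = \frac{2171}{56330}$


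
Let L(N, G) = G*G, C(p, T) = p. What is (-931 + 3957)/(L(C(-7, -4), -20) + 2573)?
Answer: 3026/2973 ≈ 1.0178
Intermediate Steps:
L(N, G) = G²
(-931 + 3957)/(L(C(-7, -4), -20) + 2573) = (-931 + 3957)/((-20)² + 2573) = 3026/(400 + 2573) = 3026/2973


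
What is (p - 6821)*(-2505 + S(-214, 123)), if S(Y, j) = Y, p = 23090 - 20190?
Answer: 10661199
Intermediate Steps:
p = 2900
(p - 6821)*(-2505 + S(-214, 123)) = (2900 - 6821)*(-2505 - 214) = -3921*(-2719) = 10661199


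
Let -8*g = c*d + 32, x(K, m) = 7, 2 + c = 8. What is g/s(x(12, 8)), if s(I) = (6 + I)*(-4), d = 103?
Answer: 25/16 ≈ 1.5625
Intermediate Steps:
c = 6 (c = -2 + 8 = 6)
s(I) = -24 - 4*I
g = -325/4 (g = -(6*103 + 32)/8 = -(618 + 32)/8 = -⅛*650 = -325/4 ≈ -81.250)
g/s(x(12, 8)) = -325/(4*(-24 - 4*7)) = -325/(4*(-24 - 28)) = -325/4/(-52) = -325/4*(-1/52) = 25/16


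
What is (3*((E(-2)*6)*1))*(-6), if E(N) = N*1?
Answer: 216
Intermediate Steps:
E(N) = N
(3*((E(-2)*6)*1))*(-6) = (3*(-2*6*1))*(-6) = (3*(-12*1))*(-6) = (3*(-12))*(-6) = -36*(-6) = 216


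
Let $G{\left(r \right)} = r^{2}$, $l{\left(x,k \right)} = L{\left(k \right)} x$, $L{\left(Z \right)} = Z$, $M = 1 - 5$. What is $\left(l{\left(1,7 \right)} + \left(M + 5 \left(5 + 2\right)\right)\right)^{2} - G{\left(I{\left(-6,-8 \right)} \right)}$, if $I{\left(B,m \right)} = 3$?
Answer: $1435$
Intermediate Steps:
$M = -4$ ($M = 1 - 5 = -4$)
$l{\left(x,k \right)} = k x$
$\left(l{\left(1,7 \right)} + \left(M + 5 \left(5 + 2\right)\right)\right)^{2} - G{\left(I{\left(-6,-8 \right)} \right)} = \left(7 \cdot 1 - \left(4 - 5 \left(5 + 2\right)\right)\right)^{2} - 3^{2} = \left(7 + \left(-4 + 5 \cdot 7\right)\right)^{2} - 9 = \left(7 + \left(-4 + 35\right)\right)^{2} - 9 = \left(7 + 31\right)^{2} - 9 = 38^{2} - 9 = 1444 - 9 = 1435$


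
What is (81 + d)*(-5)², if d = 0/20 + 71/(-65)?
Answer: 25970/13 ≈ 1997.7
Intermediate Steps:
d = -71/65 (d = 0*(1/20) + 71*(-1/65) = 0 - 71/65 = -71/65 ≈ -1.0923)
(81 + d)*(-5)² = (81 - 71/65)*(-5)² = (5194/65)*25 = 25970/13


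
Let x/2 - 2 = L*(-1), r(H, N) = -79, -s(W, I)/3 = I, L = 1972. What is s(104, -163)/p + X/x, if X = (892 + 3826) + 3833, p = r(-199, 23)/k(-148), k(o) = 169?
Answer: -326281069/311260 ≈ -1048.3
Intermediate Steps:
s(W, I) = -3*I
p = -79/169 ≈ -0.46746
X = 8551 (X = 4718 + 3833 = 8551)
x = -3940 (x = 4 + 2*(1972*(-1)) = 4 + 2*(-1972) = 4 - 3944 = -3940)
s(104, -163)/p + X/x = (-3*(-163))/(-79/169) + 8551/(-3940) = 489*(-169/79) + 8551*(-1/3940) = -82641/79 - 8551/3940 = -326281069/311260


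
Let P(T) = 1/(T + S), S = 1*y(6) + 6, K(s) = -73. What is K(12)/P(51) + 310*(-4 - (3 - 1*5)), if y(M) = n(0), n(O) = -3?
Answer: -4562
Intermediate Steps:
y(M) = -3
S = 3 (S = 1*(-3) + 6 = -3 + 6 = 3)
P(T) = 1/(3 + T) (P(T) = 1/(T + 3) = 1/(3 + T))
K(12)/P(51) + 310*(-4 - (3 - 1*5)) = -73/(1/(3 + 51)) + 310*(-4 - (3 - 1*5)) = -73/(1/54) + 310*(-4 - (3 - 5)) = -73/1/54 + 310*(-4 - 1*(-2)) = -73*54 + 310*(-4 + 2) = -3942 + 310*(-2) = -3942 - 620 = -4562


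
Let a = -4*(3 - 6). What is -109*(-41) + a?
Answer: 4481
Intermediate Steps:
a = 12 (a = -4*(-3) = 12)
-109*(-41) + a = -109*(-41) + 12 = 4469 + 12 = 4481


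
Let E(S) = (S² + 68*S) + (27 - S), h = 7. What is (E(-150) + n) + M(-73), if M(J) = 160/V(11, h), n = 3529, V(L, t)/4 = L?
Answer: 176106/11 ≈ 16010.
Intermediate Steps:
V(L, t) = 4*L
E(S) = 27 + S² + 67*S
M(J) = 40/11 (M(J) = 160/((4*11)) = 160/44 = 160*(1/44) = 40/11)
(E(-150) + n) + M(-73) = ((27 + (-150)² + 67*(-150)) + 3529) + 40/11 = ((27 + 22500 - 10050) + 3529) + 40/11 = (12477 + 3529) + 40/11 = 16006 + 40/11 = 176106/11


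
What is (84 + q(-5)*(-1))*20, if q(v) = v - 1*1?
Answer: 1800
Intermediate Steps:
q(v) = -1 + v (q(v) = v - 1 = -1 + v)
(84 + q(-5)*(-1))*20 = (84 + (-1 - 5)*(-1))*20 = (84 - 6*(-1))*20 = (84 + 6)*20 = 90*20 = 1800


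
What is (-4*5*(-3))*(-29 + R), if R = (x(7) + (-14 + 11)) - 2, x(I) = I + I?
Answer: -1200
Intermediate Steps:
x(I) = 2*I
R = 9 (R = (2*7 + (-14 + 11)) - 2 = (14 - 3) - 2 = 11 - 2 = 9)
(-4*5*(-3))*(-29 + R) = (-4*5*(-3))*(-29 + 9) = -20*(-3)*(-20) = 60*(-20) = -1200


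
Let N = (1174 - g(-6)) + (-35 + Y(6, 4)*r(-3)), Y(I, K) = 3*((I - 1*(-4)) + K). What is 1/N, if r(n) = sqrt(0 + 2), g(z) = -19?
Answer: 193/222906 - 7*sqrt(2)/222906 ≈ 0.00082142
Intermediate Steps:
Y(I, K) = 12 + 3*I + 3*K (Y(I, K) = 3*((I + 4) + K) = 3*((4 + I) + K) = 3*(4 + I + K) = 12 + 3*I + 3*K)
r(n) = sqrt(2)
N = 1158 + 42*sqrt(2) (N = (1174 - 1*(-19)) + (-35 + (12 + 3*6 + 3*4)*sqrt(2)) = (1174 + 19) + (-35 + (12 + 18 + 12)*sqrt(2)) = 1193 + (-35 + 42*sqrt(2)) = 1158 + 42*sqrt(2) ≈ 1217.4)
1/N = 1/(1158 + 42*sqrt(2))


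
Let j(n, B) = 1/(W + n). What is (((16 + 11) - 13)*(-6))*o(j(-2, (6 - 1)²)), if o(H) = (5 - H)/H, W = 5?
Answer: -1176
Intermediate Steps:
j(n, B) = 1/(5 + n)
o(H) = (5 - H)/H
(((16 + 11) - 13)*(-6))*o(j(-2, (6 - 1)²)) = (((16 + 11) - 13)*(-6))*((5 - 1/(5 - 2))/(1/(5 - 2))) = ((27 - 13)*(-6))*((5 - 1/3)/(1/3)) = (14*(-6))*((5 - 1*⅓)/(⅓)) = -252*(5 - ⅓) = -252*14/3 = -84*14 = -1176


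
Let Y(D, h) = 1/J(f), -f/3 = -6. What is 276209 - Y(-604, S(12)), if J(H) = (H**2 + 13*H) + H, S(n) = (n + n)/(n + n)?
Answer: 159096383/576 ≈ 2.7621e+5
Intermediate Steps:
f = 18 (f = -3*(-6) = 18)
S(n) = 1 (S(n) = (2*n)/((2*n)) = (2*n)*(1/(2*n)) = 1)
J(H) = H**2 + 14*H
Y(D, h) = 1/576 (Y(D, h) = 1/(18*(14 + 18)) = 1/(18*32) = 1/576)
276209 - Y(-604, S(12)) = 276209 - 1*1/576 = 276209 - 1/576 = 159096383/576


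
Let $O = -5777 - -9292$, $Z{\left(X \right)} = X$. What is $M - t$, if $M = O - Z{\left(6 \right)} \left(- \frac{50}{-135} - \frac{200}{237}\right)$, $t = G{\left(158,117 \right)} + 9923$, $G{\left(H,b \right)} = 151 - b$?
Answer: $- \frac{4578242}{711} \approx -6439.2$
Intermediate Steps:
$O = 3515$ ($O = -5777 + 9292 = 3515$)
$t = 9957$ ($t = \left(151 - 117\right) + 9923 = 34 + 9923 = 9957$)
$M = \frac{2501185}{711}$ ($M = 3515 - 6 \left(- \frac{50}{-135} - \frac{200}{237}\right) = 3515 - 6 \left(\left(-50\right) \left(- \frac{1}{135}\right) - \frac{200}{237}\right) = 3515 - 6 \left(\frac{10}{27} - \frac{200}{237}\right) = 3515 - 6 \left(- \frac{1010}{2133}\right) = 3515 - - \frac{2020}{711} = 3515 + \frac{2020}{711} = \frac{2501185}{711} \approx 3517.8$)
$M - t = \frac{2501185}{711} - 9957 = - \frac{4578242}{711}$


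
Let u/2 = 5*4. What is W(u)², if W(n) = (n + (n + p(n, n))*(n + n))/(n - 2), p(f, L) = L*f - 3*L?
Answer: 3699072400/361 ≈ 1.0247e+7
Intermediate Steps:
p(f, L) = -3*L + L*f
u = 40 (u = 2*(5*4) = 2*20 = 40)
W(n) = (n + 2*n*(n + n*(-3 + n)))/(-2 + n) (W(n) = (n + (n + n*(-3 + n))*(n + n))/(n - 2) = (n + (n + n*(-3 + n))*(2*n))/(-2 + n) = (n + 2*n*(n + n*(-3 + n)))/(-2 + n))
W(u)² = (40*(1 - 4*40 + 2*40²)/(-2 + 40))² = (40*(1 - 160 + 2*1600)/38)² = (40*(1/38)*(1 - 160 + 3200))² = (40*(1/38)*3041)² = (60820/19)² = 3699072400/361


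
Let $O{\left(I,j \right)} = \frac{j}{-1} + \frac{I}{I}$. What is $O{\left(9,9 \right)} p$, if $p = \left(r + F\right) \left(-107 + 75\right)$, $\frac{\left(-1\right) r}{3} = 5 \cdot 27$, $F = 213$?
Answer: $-49152$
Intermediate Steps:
$O{\left(I,j \right)} = 1 - j$ ($O{\left(I,j \right)} = j \left(-1\right) + 1 = - j + 1 = 1 - j$)
$r = -405$ ($r = - 3 \cdot 5 \cdot 27 = \left(-3\right) 135 = -405$)
$p = 6144$ ($p = \left(-405 + 213\right) \left(-107 + 75\right) = \left(-192\right) \left(-32\right) = 6144$)
$O{\left(9,9 \right)} p = \left(1 - 9\right) 6144 = \left(-8\right) 6144 = -49152$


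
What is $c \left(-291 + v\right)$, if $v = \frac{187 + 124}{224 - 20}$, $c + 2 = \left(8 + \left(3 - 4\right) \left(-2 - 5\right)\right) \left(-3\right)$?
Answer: $\frac{2775491}{204} \approx 13605.0$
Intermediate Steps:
$c = -47$ ($c = -2 + \left(8 + \left(3 - 4\right) \left(-2 - 5\right)\right) \left(-3\right) = -2 + \left(8 - -7\right) \left(-3\right) = -2 + \left(8 + 7\right) \left(-3\right) = -2 + 15 \left(-3\right) = -2 - 45 = -47$)
$v = \frac{311}{204} \approx 1.5245$
$c \left(-291 + v\right) = - 47 \left(-291 + \frac{311}{204}\right) = \left(-47\right) \left(- \frac{59053}{204}\right) = \frac{2775491}{204}$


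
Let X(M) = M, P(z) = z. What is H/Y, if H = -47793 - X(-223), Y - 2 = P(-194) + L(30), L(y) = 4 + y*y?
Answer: -23785/356 ≈ -66.812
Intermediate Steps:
L(y) = 4 + y²
Y = 712 (Y = 2 + (-194 + (4 + 30²)) = 2 + (-194 + (4 + 900)) = 2 + (-194 + 904) = 2 + 710 = 712)
H = -47570 (H = -47793 - 1*(-223) = -47793 + 223 = -47570)
H/Y = -47570/712 = -47570*1/712 = -23785/356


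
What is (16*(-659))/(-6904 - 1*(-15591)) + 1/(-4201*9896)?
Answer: -438346732911/361145484952 ≈ -1.2138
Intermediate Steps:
(16*(-659))/(-6904 - 1*(-15591)) + 1/(-4201*9896) = -10544/(-6904 + 15591) - 1/4201*1/9896 = -10544/8687 - 1/41573096 = -438346732911/361145484952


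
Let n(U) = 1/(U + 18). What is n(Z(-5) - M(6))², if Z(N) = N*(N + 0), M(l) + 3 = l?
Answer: 1/1600 ≈ 0.00062500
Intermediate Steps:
M(l) = -3 + l
Z(N) = N² (Z(N) = N*N = N²)
n(U) = 1/(18 + U)
n(Z(-5) - M(6))² = (1/(18 + ((-5)² - (-3 + 6))))² = (1/(18 + (25 - 1*3)))² = (1/(18 + (25 - 3)))² = (1/(18 + 22))² = (1/40)² = 1/1600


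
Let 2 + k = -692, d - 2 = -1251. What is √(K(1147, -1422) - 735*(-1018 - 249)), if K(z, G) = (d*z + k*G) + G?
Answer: 2*√121022 ≈ 695.76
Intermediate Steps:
d = -1249 (d = 2 - 1251 = -1249)
k = -694 (k = -2 - 692 = -694)
K(z, G) = -1249*z - 693*G (K(z, G) = (-1249*z - 694*G) + G = -1249*z - 693*G)
√(K(1147, -1422) - 735*(-1018 - 249)) = √((-1249*1147 - 693*(-1422)) - 735*(-1018 - 249)) = √((-1432603 + 985446) - 735*(-1267)) = √(-447157 + 931245) = √484088 = 2*√121022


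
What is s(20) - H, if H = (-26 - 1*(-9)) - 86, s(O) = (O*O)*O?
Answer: 8103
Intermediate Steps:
s(O) = O**3 (s(O) = O**2*O = O**3)
H = -103 (H = (-26 + 9) - 86 = -17 - 86 = -103)
s(20) - H = 20**3 - 1*(-103) = 8000 + 103 = 8103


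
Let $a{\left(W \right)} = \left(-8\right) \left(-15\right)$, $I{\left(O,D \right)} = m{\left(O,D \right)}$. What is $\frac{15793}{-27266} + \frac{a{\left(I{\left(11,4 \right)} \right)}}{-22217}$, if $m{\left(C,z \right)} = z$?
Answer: $- \frac{354145001}{605768722} \approx -0.58462$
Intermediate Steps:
$I{\left(O,D \right)} = D$
$a{\left(W \right)} = 120$
$\frac{15793}{-27266} + \frac{a{\left(I{\left(11,4 \right)} \right)}}{-22217} = \frac{15793}{-27266} + \frac{120}{-22217} = 15793 \left(- \frac{1}{27266}\right) + 120 \left(- \frac{1}{22217}\right) = - \frac{15793}{27266} - \frac{120}{22217} = - \frac{354145001}{605768722}$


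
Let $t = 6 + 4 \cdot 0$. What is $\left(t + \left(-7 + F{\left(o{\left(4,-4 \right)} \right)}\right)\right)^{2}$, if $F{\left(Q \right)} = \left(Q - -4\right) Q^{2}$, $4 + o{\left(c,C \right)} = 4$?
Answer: $1$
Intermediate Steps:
$o{\left(c,C \right)} = 0$ ($o{\left(c,C \right)} = -4 + 4 = 0$)
$F{\left(Q \right)} = Q^{2} \left(4 + Q\right)$ ($F{\left(Q \right)} = \left(Q + 4\right) Q^{2} = \left(4 + Q\right) Q^{2} = Q^{2} \left(4 + Q\right)$)
$t = 6$ ($t = 6 + 0 = 6$)
$\left(t + \left(-7 + F{\left(o{\left(4,-4 \right)} \right)}\right)\right)^{2} = \left(6 - \left(7 - 0^{2} \left(4 + 0\right)\right)\right)^{2} = \left(6 + \left(-7 + 0 \cdot 4\right)\right)^{2} = \left(6 + \left(-7 + 0\right)\right)^{2} = \left(6 - 7\right)^{2} = \left(-1\right)^{2} = 1$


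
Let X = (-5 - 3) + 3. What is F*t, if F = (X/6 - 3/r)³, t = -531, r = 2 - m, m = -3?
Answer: 4690913/3000 ≈ 1563.6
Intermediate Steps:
X = -5 (X = -8 + 3 = -5)
r = 5 (r = 2 - 1*(-3) = 2 + 3 = 5)
F = -79507/27000 (F = (-5/6 - 3/5)³ = (-5*⅙ - 3*⅕)³ = (-⅚ - ⅗)³ = (-43/30)³ = -79507/27000 ≈ -2.9447)
F*t = -79507/27000*(-531) = 4690913/3000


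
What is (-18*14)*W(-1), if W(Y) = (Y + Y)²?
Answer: -1008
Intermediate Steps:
W(Y) = 4*Y² (W(Y) = (2*Y)² = 4*Y²)
(-18*14)*W(-1) = (-18*14)*(4*(-1)²) = -1008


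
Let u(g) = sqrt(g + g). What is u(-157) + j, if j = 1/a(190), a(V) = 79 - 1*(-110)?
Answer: 1/189 + I*sqrt(314) ≈ 0.005291 + 17.72*I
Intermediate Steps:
a(V) = 189 (a(V) = 79 + 110 = 189)
j = 1/189 ≈ 0.0052910
u(g) = sqrt(2)*sqrt(g) (u(g) = sqrt(2*g) = sqrt(2)*sqrt(g))
u(-157) + j = sqrt(2)*sqrt(-157) + 1/189 = sqrt(2)*(I*sqrt(157)) + 1/189 = I*sqrt(314) + 1/189 = 1/189 + I*sqrt(314)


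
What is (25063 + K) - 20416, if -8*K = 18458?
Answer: 9359/4 ≈ 2339.8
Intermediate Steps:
K = -9229/4 (K = -⅛*18458 = -9229/4 ≈ -2307.3)
(25063 + K) - 20416 = (25063 - 9229/4) - 20416 = 91023/4 - 20416 = 9359/4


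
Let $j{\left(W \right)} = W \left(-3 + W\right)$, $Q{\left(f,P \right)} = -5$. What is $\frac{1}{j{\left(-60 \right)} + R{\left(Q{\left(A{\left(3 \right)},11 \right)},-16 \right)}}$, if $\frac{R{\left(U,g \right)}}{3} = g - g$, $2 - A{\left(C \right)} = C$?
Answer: $\frac{1}{3780} \approx 0.00026455$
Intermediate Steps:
$A{\left(C \right)} = 2 - C$
$R{\left(U,g \right)} = 0$ ($R{\left(U,g \right)} = 3 \left(g - g\right) = 3 \cdot 0 = 0$)
$\frac{1}{j{\left(-60 \right)} + R{\left(Q{\left(A{\left(3 \right)},11 \right)},-16 \right)}} = \frac{1}{- 60 \left(-3 - 60\right) + 0} = \frac{1}{\left(-60\right) \left(-63\right) + 0} = \frac{1}{3780 + 0} = \frac{1}{3780}$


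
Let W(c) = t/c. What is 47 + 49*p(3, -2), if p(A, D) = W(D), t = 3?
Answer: -53/2 ≈ -26.500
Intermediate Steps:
W(c) = 3/c
p(A, D) = 3/D
47 + 49*p(3, -2) = 47 + 49*(3/(-2)) = 47 + 49*(3*(-½)) = 47 + 49*(-3/2) = 47 - 147/2 = -53/2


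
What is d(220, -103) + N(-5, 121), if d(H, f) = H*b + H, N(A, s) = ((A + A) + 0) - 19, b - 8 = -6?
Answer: 631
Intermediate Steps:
b = 2 (b = 8 - 6 = 2)
N(A, s) = -19 + 2*A (N(A, s) = (2*A + 0) - 19 = 2*A - 19 = -19 + 2*A)
d(H, f) = 3*H (d(H, f) = H*2 + H = 2*H + H = 3*H)
d(220, -103) + N(-5, 121) = 3*220 + (-19 + 2*(-5)) = 660 + (-19 - 10) = 660 - 29 = 631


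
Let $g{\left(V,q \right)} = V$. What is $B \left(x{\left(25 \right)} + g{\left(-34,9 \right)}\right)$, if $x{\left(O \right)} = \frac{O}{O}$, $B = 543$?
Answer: $-17919$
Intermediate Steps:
$x{\left(O \right)} = 1$
$B \left(x{\left(25 \right)} + g{\left(-34,9 \right)}\right) = 543 \left(1 - 34\right) = 543 \left(-33\right) = -17919$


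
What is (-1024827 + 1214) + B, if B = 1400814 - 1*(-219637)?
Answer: 596838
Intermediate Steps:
B = 1620451 (B = 1400814 + 219637 = 1620451)
(-1024827 + 1214) + B = (-1024827 + 1214) + 1620451 = -1023613 + 1620451 = 596838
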